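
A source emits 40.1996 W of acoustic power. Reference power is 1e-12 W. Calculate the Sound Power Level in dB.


Given values:
  W = 40.1996 W
  W_ref = 1e-12 W
Formula: SWL = 10 * log10(W / W_ref)
Compute ratio: W / W_ref = 40199600000000
Compute log10: log10(40199600000000) = 13.604222
Multiply: SWL = 10 * 13.604222 = 136.04

136.04 dB


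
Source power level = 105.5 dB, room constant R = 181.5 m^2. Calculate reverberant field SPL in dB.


Given values:
  Lw = 105.5 dB, R = 181.5 m^2
Formula: SPL = Lw + 10 * log10(4 / R)
Compute 4 / R = 4 / 181.5 = 0.022039
Compute 10 * log10(0.022039) = -16.5681
SPL = 105.5 + (-16.5681) = 88.93

88.93 dB


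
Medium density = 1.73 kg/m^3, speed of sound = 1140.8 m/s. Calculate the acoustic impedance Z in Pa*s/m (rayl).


Given values:
  rho = 1.73 kg/m^3
  c = 1140.8 m/s
Formula: Z = rho * c
Z = 1.73 * 1140.8
Z = 1973.58

1973.58 rayl


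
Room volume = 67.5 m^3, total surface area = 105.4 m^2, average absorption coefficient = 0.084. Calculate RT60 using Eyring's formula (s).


Given values:
  V = 67.5 m^3, S = 105.4 m^2, alpha = 0.084
Formula: RT60 = 0.161 * V / (-S * ln(1 - alpha))
Compute ln(1 - 0.084) = ln(0.916) = -0.087739
Denominator: -105.4 * -0.087739 = 9.2477
Numerator: 0.161 * 67.5 = 10.8675
RT60 = 10.8675 / 9.2477 = 1.175

1.175 s


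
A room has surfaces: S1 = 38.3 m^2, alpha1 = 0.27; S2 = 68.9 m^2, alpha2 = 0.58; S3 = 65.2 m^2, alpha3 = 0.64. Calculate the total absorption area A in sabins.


Given surfaces:
  Surface 1: 38.3 * 0.27 = 10.341
  Surface 2: 68.9 * 0.58 = 39.962
  Surface 3: 65.2 * 0.64 = 41.728
Formula: A = sum(Si * alpha_i)
A = 10.341 + 39.962 + 41.728
A = 92.03

92.03 sabins


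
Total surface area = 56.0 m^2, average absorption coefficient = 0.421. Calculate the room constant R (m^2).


Given values:
  S = 56.0 m^2, alpha = 0.421
Formula: R = S * alpha / (1 - alpha)
Numerator: 56.0 * 0.421 = 23.576
Denominator: 1 - 0.421 = 0.579
R = 23.576 / 0.579 = 40.72

40.72 m^2


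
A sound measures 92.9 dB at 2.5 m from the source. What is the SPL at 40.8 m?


Given values:
  SPL1 = 92.9 dB, r1 = 2.5 m, r2 = 40.8 m
Formula: SPL2 = SPL1 - 20 * log10(r2 / r1)
Compute ratio: r2 / r1 = 40.8 / 2.5 = 16.32
Compute log10: log10(16.32) = 1.21272
Compute drop: 20 * 1.21272 = 24.2544
SPL2 = 92.9 - 24.2544 = 68.65

68.65 dB


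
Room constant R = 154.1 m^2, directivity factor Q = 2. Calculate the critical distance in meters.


Given values:
  R = 154.1 m^2, Q = 2
Formula: d_c = 0.141 * sqrt(Q * R)
Compute Q * R = 2 * 154.1 = 308.2
Compute sqrt(308.2) = 17.5556
d_c = 0.141 * 17.5556 = 2.475

2.475 m


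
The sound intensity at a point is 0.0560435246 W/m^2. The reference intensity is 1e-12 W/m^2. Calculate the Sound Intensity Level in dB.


Given values:
  I = 0.0560435246 W/m^2
  I_ref = 1e-12 W/m^2
Formula: SIL = 10 * log10(I / I_ref)
Compute ratio: I / I_ref = 56043524600
Compute log10: log10(56043524600) = 10.748525
Multiply: SIL = 10 * 10.748525 = 107.49

107.49 dB


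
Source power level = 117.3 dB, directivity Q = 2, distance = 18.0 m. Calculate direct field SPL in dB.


Given values:
  Lw = 117.3 dB, Q = 2, r = 18.0 m
Formula: SPL = Lw + 10 * log10(Q / (4 * pi * r^2))
Compute 4 * pi * r^2 = 4 * pi * 18.0^2 = 4071.5041
Compute Q / denom = 2 / 4071.5041 = 0.00049122
Compute 10 * log10(0.00049122) = -33.0872
SPL = 117.3 + (-33.0872) = 84.21

84.21 dB


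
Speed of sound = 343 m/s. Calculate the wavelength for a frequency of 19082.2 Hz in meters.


Given values:
  c = 343 m/s, f = 19082.2 Hz
Formula: lambda = c / f
lambda = 343 / 19082.2
lambda = 0.018

0.018 m


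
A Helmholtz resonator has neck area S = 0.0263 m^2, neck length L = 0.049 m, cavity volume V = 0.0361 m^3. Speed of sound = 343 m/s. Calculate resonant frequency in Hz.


Given values:
  S = 0.0263 m^2, L = 0.049 m, V = 0.0361 m^3, c = 343 m/s
Formula: f = (c / (2*pi)) * sqrt(S / (V * L))
Compute V * L = 0.0361 * 0.049 = 0.0017689
Compute S / (V * L) = 0.0263 / 0.0017689 = 14.868
Compute sqrt(14.868) = 3.855905
Compute c / (2*pi) = 343 / 6.283185 = 54.590148
f = 54.590148 * 3.855905 = 210.49

210.49 Hz


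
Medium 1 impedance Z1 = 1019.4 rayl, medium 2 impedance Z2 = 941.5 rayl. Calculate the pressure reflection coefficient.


Given values:
  Z1 = 1019.4 rayl, Z2 = 941.5 rayl
Formula: R = (Z2 - Z1) / (Z2 + Z1)
Numerator: Z2 - Z1 = 941.5 - 1019.4 = -77.9
Denominator: Z2 + Z1 = 941.5 + 1019.4 = 1960.9
R = -77.9 / 1960.9 = -0.0397

-0.0397


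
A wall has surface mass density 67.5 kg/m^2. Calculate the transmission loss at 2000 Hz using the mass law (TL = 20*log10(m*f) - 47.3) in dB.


Given values:
  m = 67.5 kg/m^2, f = 2000 Hz
Formula: TL = 20 * log10(m * f) - 47.3
Compute m * f = 67.5 * 2000 = 135000.0
Compute log10(135000.0) = 5.130334
Compute 20 * 5.130334 = 102.6067
TL = 102.6067 - 47.3 = 55.31

55.31 dB


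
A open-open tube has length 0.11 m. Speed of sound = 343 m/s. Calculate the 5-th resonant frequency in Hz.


Given values:
  Tube type: open-open, L = 0.11 m, c = 343 m/s, n = 5
Formula: f_n = n * c / (2 * L)
Compute 2 * L = 2 * 0.11 = 0.22
f = 5 * 343 / 0.22
f = 7795.45

7795.45 Hz


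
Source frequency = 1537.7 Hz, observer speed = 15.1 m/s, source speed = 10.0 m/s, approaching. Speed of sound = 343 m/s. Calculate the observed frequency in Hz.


Given values:
  f_s = 1537.7 Hz, v_o = 15.1 m/s, v_s = 10.0 m/s
  Direction: approaching
Formula: f_o = f_s * (c + v_o) / (c - v_s)
Numerator: c + v_o = 343 + 15.1 = 358.1
Denominator: c - v_s = 343 - 10.0 = 333.0
f_o = 1537.7 * 358.1 / 333.0 = 1653.6

1653.6 Hz


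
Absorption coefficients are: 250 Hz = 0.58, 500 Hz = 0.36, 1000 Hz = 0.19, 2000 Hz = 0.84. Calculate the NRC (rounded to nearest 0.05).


Given values:
  a_250 = 0.58, a_500 = 0.36
  a_1000 = 0.19, a_2000 = 0.84
Formula: NRC = (a250 + a500 + a1000 + a2000) / 4
Sum = 0.58 + 0.36 + 0.19 + 0.84 = 1.97
NRC = 1.97 / 4 = 0.4925
Rounded to nearest 0.05: 0.5

0.5


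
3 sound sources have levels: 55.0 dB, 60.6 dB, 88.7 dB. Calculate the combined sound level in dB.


Formula: L_total = 10 * log10( sum(10^(Li/10)) )
  Source 1: 10^(55.0/10) = 316227.766
  Source 2: 10^(60.6/10) = 1148153.6215
  Source 3: 10^(88.7/10) = 741310241.3009
Sum of linear values = 742774622.6884
L_total = 10 * log10(742774622.6884) = 88.71

88.71 dB


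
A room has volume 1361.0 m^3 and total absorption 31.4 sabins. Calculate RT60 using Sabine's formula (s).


Given values:
  V = 1361.0 m^3
  A = 31.4 sabins
Formula: RT60 = 0.161 * V / A
Numerator: 0.161 * 1361.0 = 219.121
RT60 = 219.121 / 31.4 = 6.978

6.978 s


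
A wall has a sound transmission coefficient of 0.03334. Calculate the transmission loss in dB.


Given values:
  tau = 0.03334
Formula: TL = 10 * log10(1 / tau)
Compute 1 / tau = 1 / 0.03334 = 29.994
Compute log10(29.994) = 1.477034
TL = 10 * 1.477034 = 14.77

14.77 dB


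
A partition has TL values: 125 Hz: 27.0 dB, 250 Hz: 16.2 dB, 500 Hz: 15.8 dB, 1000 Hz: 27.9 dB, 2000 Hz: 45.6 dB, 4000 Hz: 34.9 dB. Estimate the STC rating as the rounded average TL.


Given TL values at each frequency:
  125 Hz: 27.0 dB
  250 Hz: 16.2 dB
  500 Hz: 15.8 dB
  1000 Hz: 27.9 dB
  2000 Hz: 45.6 dB
  4000 Hz: 34.9 dB
Formula: STC ~ round(average of TL values)
Sum = 27.0 + 16.2 + 15.8 + 27.9 + 45.6 + 34.9 = 167.4
Average = 167.4 / 6 = 27.9
Rounded: 28

28


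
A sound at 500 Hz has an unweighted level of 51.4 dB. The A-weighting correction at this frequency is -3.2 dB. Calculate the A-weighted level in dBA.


Given values:
  SPL = 51.4 dB
  A-weighting at 500 Hz = -3.2 dB
Formula: L_A = SPL + A_weight
L_A = 51.4 + (-3.2)
L_A = 48.2

48.2 dBA


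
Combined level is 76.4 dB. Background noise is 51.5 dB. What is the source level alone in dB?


Given values:
  L_total = 76.4 dB, L_bg = 51.5 dB
Formula: L_source = 10 * log10(10^(L_total/10) - 10^(L_bg/10))
Convert to linear:
  10^(76.4/10) = 43651583.224
  10^(51.5/10) = 141253.7545
Difference: 43651583.224 - 141253.7545 = 43510329.4695
L_source = 10 * log10(43510329.4695) = 76.39

76.39 dB


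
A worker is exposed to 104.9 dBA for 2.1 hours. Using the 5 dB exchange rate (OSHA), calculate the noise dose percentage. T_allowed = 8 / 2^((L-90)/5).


Given values:
  L = 104.9 dBA, T = 2.1 hours
Formula: T_allowed = 8 / 2^((L - 90) / 5)
Compute exponent: (104.9 - 90) / 5 = 2.98
Compute 2^(2.98) = 7.889862
T_allowed = 8 / 7.889862 = 1.013959 hours
Dose = (T / T_allowed) * 100
Dose = (2.1 / 1.013959) * 100 = 207.11

207.11 %


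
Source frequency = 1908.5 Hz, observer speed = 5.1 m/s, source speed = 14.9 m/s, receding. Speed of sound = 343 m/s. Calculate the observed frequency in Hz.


Given values:
  f_s = 1908.5 Hz, v_o = 5.1 m/s, v_s = 14.9 m/s
  Direction: receding
Formula: f_o = f_s * (c - v_o) / (c + v_s)
Numerator: c - v_o = 343 - 5.1 = 337.9
Denominator: c + v_s = 343 + 14.9 = 357.9
f_o = 1908.5 * 337.9 / 357.9 = 1801.85

1801.85 Hz


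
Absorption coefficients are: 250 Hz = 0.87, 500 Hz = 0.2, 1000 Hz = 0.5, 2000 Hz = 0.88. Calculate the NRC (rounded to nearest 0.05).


Given values:
  a_250 = 0.87, a_500 = 0.2
  a_1000 = 0.5, a_2000 = 0.88
Formula: NRC = (a250 + a500 + a1000 + a2000) / 4
Sum = 0.87 + 0.2 + 0.5 + 0.88 = 2.45
NRC = 2.45 / 4 = 0.6125
Rounded to nearest 0.05: 0.6

0.6


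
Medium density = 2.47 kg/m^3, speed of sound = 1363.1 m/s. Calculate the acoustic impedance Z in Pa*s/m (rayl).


Given values:
  rho = 2.47 kg/m^3
  c = 1363.1 m/s
Formula: Z = rho * c
Z = 2.47 * 1363.1
Z = 3366.86

3366.86 rayl


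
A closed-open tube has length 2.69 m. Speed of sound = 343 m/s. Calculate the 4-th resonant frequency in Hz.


Given values:
  Tube type: closed-open, L = 2.69 m, c = 343 m/s, n = 4
Formula: f_n = (2n - 1) * c / (4 * L)
Compute 2n - 1 = 2*4 - 1 = 7
Compute 4 * L = 4 * 2.69 = 10.76
f = 7 * 343 / 10.76
f = 223.14

223.14 Hz


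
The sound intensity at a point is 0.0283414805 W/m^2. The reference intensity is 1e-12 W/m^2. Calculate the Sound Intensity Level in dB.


Given values:
  I = 0.0283414805 W/m^2
  I_ref = 1e-12 W/m^2
Formula: SIL = 10 * log10(I / I_ref)
Compute ratio: I / I_ref = 28341480500
Compute log10: log10(28341480500) = 10.452423
Multiply: SIL = 10 * 10.452423 = 104.52

104.52 dB


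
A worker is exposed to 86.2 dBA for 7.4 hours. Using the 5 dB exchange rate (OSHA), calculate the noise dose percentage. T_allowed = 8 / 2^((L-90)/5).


Given values:
  L = 86.2 dBA, T = 7.4 hours
Formula: T_allowed = 8 / 2^((L - 90) / 5)
Compute exponent: (86.2 - 90) / 5 = -0.76
Compute 2^(-0.76) = 0.590496
T_allowed = 8 / 0.590496 = 13.547933 hours
Dose = (T / T_allowed) * 100
Dose = (7.4 / 13.547933) * 100 = 54.62

54.62 %


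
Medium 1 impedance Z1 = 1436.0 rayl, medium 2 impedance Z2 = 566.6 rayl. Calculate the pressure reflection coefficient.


Given values:
  Z1 = 1436.0 rayl, Z2 = 566.6 rayl
Formula: R = (Z2 - Z1) / (Z2 + Z1)
Numerator: Z2 - Z1 = 566.6 - 1436.0 = -869.4
Denominator: Z2 + Z1 = 566.6 + 1436.0 = 2002.6
R = -869.4 / 2002.6 = -0.4341

-0.4341


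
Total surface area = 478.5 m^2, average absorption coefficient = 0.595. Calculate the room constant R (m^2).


Given values:
  S = 478.5 m^2, alpha = 0.595
Formula: R = S * alpha / (1 - alpha)
Numerator: 478.5 * 0.595 = 284.7075
Denominator: 1 - 0.595 = 0.405
R = 284.7075 / 0.405 = 702.98

702.98 m^2


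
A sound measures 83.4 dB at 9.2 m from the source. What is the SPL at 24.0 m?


Given values:
  SPL1 = 83.4 dB, r1 = 9.2 m, r2 = 24.0 m
Formula: SPL2 = SPL1 - 20 * log10(r2 / r1)
Compute ratio: r2 / r1 = 24.0 / 9.2 = 2.6087
Compute log10: log10(2.6087) = 0.416424
Compute drop: 20 * 0.416424 = 8.3285
SPL2 = 83.4 - 8.3285 = 75.07

75.07 dB


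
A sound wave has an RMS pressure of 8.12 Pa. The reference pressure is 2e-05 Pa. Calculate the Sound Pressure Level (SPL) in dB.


Given values:
  p = 8.12 Pa
  p_ref = 2e-05 Pa
Formula: SPL = 20 * log10(p / p_ref)
Compute ratio: p / p_ref = 8.12 / 2e-05 = 406000
Compute log10: log10(406000) = 5.608526
Multiply: SPL = 20 * 5.608526 = 112.17

112.17 dB


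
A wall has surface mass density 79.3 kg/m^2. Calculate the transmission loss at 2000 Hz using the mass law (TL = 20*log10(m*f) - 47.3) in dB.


Given values:
  m = 79.3 kg/m^2, f = 2000 Hz
Formula: TL = 20 * log10(m * f) - 47.3
Compute m * f = 79.3 * 2000 = 158600.0
Compute log10(158600.0) = 5.200303
Compute 20 * 5.200303 = 104.0061
TL = 104.0061 - 47.3 = 56.71

56.71 dB


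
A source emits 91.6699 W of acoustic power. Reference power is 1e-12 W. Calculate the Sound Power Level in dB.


Given values:
  W = 91.6699 W
  W_ref = 1e-12 W
Formula: SWL = 10 * log10(W / W_ref)
Compute ratio: W / W_ref = 91669900000000
Compute log10: log10(91669900000000) = 13.962227
Multiply: SWL = 10 * 13.962227 = 139.62

139.62 dB


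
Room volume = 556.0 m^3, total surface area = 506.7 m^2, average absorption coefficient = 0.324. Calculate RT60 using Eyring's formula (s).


Given values:
  V = 556.0 m^3, S = 506.7 m^2, alpha = 0.324
Formula: RT60 = 0.161 * V / (-S * ln(1 - alpha))
Compute ln(1 - 0.324) = ln(0.676) = -0.391562
Denominator: -506.7 * -0.391562 = 198.4045
Numerator: 0.161 * 556.0 = 89.516
RT60 = 89.516 / 198.4045 = 0.451

0.451 s


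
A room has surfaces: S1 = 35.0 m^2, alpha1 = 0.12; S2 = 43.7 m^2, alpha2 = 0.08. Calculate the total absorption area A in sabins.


Given surfaces:
  Surface 1: 35.0 * 0.12 = 4.2
  Surface 2: 43.7 * 0.08 = 3.496
Formula: A = sum(Si * alpha_i)
A = 4.2 + 3.496
A = 7.7

7.7 sabins


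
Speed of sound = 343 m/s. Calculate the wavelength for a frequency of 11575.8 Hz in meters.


Given values:
  c = 343 m/s, f = 11575.8 Hz
Formula: lambda = c / f
lambda = 343 / 11575.8
lambda = 0.0296

0.0296 m


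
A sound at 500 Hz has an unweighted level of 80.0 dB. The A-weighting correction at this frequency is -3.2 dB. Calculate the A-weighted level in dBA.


Given values:
  SPL = 80.0 dB
  A-weighting at 500 Hz = -3.2 dB
Formula: L_A = SPL + A_weight
L_A = 80.0 + (-3.2)
L_A = 76.8

76.8 dBA


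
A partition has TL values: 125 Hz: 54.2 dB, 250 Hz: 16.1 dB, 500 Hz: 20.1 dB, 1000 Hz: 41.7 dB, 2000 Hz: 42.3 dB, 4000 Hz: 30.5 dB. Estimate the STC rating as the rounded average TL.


Given TL values at each frequency:
  125 Hz: 54.2 dB
  250 Hz: 16.1 dB
  500 Hz: 20.1 dB
  1000 Hz: 41.7 dB
  2000 Hz: 42.3 dB
  4000 Hz: 30.5 dB
Formula: STC ~ round(average of TL values)
Sum = 54.2 + 16.1 + 20.1 + 41.7 + 42.3 + 30.5 = 204.9
Average = 204.9 / 6 = 34.15
Rounded: 34

34


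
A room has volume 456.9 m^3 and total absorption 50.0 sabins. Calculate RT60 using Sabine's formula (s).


Given values:
  V = 456.9 m^3
  A = 50.0 sabins
Formula: RT60 = 0.161 * V / A
Numerator: 0.161 * 456.9 = 73.5609
RT60 = 73.5609 / 50.0 = 1.471

1.471 s


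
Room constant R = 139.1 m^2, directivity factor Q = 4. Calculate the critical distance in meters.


Given values:
  R = 139.1 m^2, Q = 4
Formula: d_c = 0.141 * sqrt(Q * R)
Compute Q * R = 4 * 139.1 = 556.4
Compute sqrt(556.4) = 23.5881
d_c = 0.141 * 23.5881 = 3.326

3.326 m


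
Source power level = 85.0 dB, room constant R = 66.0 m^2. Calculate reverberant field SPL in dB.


Given values:
  Lw = 85.0 dB, R = 66.0 m^2
Formula: SPL = Lw + 10 * log10(4 / R)
Compute 4 / R = 4 / 66.0 = 0.060606
Compute 10 * log10(0.060606) = -12.1748
SPL = 85.0 + (-12.1748) = 72.83

72.83 dB


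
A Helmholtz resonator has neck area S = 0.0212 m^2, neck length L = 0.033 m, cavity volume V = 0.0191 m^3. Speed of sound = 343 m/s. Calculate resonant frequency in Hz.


Given values:
  S = 0.0212 m^2, L = 0.033 m, V = 0.0191 m^3, c = 343 m/s
Formula: f = (c / (2*pi)) * sqrt(S / (V * L))
Compute V * L = 0.0191 * 0.033 = 0.0006303
Compute S / (V * L) = 0.0212 / 0.0006303 = 33.6348
Compute sqrt(33.6348) = 5.799552
Compute c / (2*pi) = 343 / 6.283185 = 54.590148
f = 54.590148 * 5.799552 = 316.6

316.6 Hz


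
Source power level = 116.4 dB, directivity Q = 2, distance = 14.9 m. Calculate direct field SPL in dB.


Given values:
  Lw = 116.4 dB, Q = 2, r = 14.9 m
Formula: SPL = Lw + 10 * log10(Q / (4 * pi * r^2))
Compute 4 * pi * r^2 = 4 * pi * 14.9^2 = 2789.8599
Compute Q / denom = 2 / 2789.8599 = 0.00071688
Compute 10 * log10(0.00071688) = -31.4455
SPL = 116.4 + (-31.4455) = 84.95

84.95 dB


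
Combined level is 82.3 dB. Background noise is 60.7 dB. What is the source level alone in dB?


Given values:
  L_total = 82.3 dB, L_bg = 60.7 dB
Formula: L_source = 10 * log10(10^(L_total/10) - 10^(L_bg/10))
Convert to linear:
  10^(82.3/10) = 169824365.2462
  10^(60.7/10) = 1174897.5549
Difference: 169824365.2462 - 1174897.5549 = 168649467.6913
L_source = 10 * log10(168649467.6913) = 82.27

82.27 dB


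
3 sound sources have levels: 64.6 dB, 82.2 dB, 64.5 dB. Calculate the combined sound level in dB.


Formula: L_total = 10 * log10( sum(10^(Li/10)) )
  Source 1: 10^(64.6/10) = 2884031.5031
  Source 2: 10^(82.2/10) = 165958690.7438
  Source 3: 10^(64.5/10) = 2818382.9313
Sum of linear values = 171661105.1782
L_total = 10 * log10(171661105.1782) = 82.35

82.35 dB


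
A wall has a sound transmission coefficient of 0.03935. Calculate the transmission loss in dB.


Given values:
  tau = 0.03935
Formula: TL = 10 * log10(1 / tau)
Compute 1 / tau = 1 / 0.03935 = 25.413
Compute log10(25.413) = 1.405056
TL = 10 * 1.405056 = 14.05

14.05 dB


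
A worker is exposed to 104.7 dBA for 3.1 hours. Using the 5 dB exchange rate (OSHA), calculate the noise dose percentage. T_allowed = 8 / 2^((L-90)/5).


Given values:
  L = 104.7 dBA, T = 3.1 hours
Formula: T_allowed = 8 / 2^((L - 90) / 5)
Compute exponent: (104.7 - 90) / 5 = 2.94
Compute 2^(2.94) = 7.674113
T_allowed = 8 / 7.674113 = 1.042466 hours
Dose = (T / T_allowed) * 100
Dose = (3.1 / 1.042466) * 100 = 297.37

297.37 %


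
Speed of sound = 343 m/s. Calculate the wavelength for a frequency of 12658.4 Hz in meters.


Given values:
  c = 343 m/s, f = 12658.4 Hz
Formula: lambda = c / f
lambda = 343 / 12658.4
lambda = 0.0271

0.0271 m


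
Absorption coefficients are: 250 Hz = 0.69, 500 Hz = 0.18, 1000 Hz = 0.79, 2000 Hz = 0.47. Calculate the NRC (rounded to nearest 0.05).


Given values:
  a_250 = 0.69, a_500 = 0.18
  a_1000 = 0.79, a_2000 = 0.47
Formula: NRC = (a250 + a500 + a1000 + a2000) / 4
Sum = 0.69 + 0.18 + 0.79 + 0.47 = 2.13
NRC = 2.13 / 4 = 0.5325
Rounded to nearest 0.05: 0.55

0.55


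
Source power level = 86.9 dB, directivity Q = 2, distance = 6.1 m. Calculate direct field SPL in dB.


Given values:
  Lw = 86.9 dB, Q = 2, r = 6.1 m
Formula: SPL = Lw + 10 * log10(Q / (4 * pi * r^2))
Compute 4 * pi * r^2 = 4 * pi * 6.1^2 = 467.5947
Compute Q / denom = 2 / 467.5947 = 0.00427721
Compute 10 * log10(0.00427721) = -23.6884
SPL = 86.9 + (-23.6884) = 63.21

63.21 dB


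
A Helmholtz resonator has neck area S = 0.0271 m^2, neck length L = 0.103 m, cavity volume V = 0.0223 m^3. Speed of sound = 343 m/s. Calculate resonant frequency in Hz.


Given values:
  S = 0.0271 m^2, L = 0.103 m, V = 0.0223 m^3, c = 343 m/s
Formula: f = (c / (2*pi)) * sqrt(S / (V * L))
Compute V * L = 0.0223 * 0.103 = 0.0022969
Compute S / (V * L) = 0.0271 / 0.0022969 = 11.7985
Compute sqrt(11.7985) = 3.434894
Compute c / (2*pi) = 343 / 6.283185 = 54.590148
f = 54.590148 * 3.434894 = 187.51

187.51 Hz


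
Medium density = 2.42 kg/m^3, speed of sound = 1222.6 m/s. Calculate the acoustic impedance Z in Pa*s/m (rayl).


Given values:
  rho = 2.42 kg/m^3
  c = 1222.6 m/s
Formula: Z = rho * c
Z = 2.42 * 1222.6
Z = 2958.69

2958.69 rayl


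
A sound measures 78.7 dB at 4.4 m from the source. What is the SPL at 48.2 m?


Given values:
  SPL1 = 78.7 dB, r1 = 4.4 m, r2 = 48.2 m
Formula: SPL2 = SPL1 - 20 * log10(r2 / r1)
Compute ratio: r2 / r1 = 48.2 / 4.4 = 10.9545
Compute log10: log10(10.9545) = 1.039593
Compute drop: 20 * 1.039593 = 20.7919
SPL2 = 78.7 - 20.7919 = 57.91

57.91 dB


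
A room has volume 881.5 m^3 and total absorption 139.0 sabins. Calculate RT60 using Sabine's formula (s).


Given values:
  V = 881.5 m^3
  A = 139.0 sabins
Formula: RT60 = 0.161 * V / A
Numerator: 0.161 * 881.5 = 141.9215
RT60 = 141.9215 / 139.0 = 1.021

1.021 s


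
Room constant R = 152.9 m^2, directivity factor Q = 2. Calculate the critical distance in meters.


Given values:
  R = 152.9 m^2, Q = 2
Formula: d_c = 0.141 * sqrt(Q * R)
Compute Q * R = 2 * 152.9 = 305.8
Compute sqrt(305.8) = 17.4871
d_c = 0.141 * 17.4871 = 2.466

2.466 m


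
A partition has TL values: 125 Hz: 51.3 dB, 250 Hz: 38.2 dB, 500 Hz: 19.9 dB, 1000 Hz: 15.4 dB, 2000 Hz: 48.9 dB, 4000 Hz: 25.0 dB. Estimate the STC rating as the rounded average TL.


Given TL values at each frequency:
  125 Hz: 51.3 dB
  250 Hz: 38.2 dB
  500 Hz: 19.9 dB
  1000 Hz: 15.4 dB
  2000 Hz: 48.9 dB
  4000 Hz: 25.0 dB
Formula: STC ~ round(average of TL values)
Sum = 51.3 + 38.2 + 19.9 + 15.4 + 48.9 + 25.0 = 198.7
Average = 198.7 / 6 = 33.12
Rounded: 33

33


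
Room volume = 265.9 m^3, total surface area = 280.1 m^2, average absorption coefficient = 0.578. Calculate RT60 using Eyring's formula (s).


Given values:
  V = 265.9 m^3, S = 280.1 m^2, alpha = 0.578
Formula: RT60 = 0.161 * V / (-S * ln(1 - alpha))
Compute ln(1 - 0.578) = ln(0.422) = -0.86275
Denominator: -280.1 * -0.86275 = 241.6563
Numerator: 0.161 * 265.9 = 42.8099
RT60 = 42.8099 / 241.6563 = 0.177

0.177 s


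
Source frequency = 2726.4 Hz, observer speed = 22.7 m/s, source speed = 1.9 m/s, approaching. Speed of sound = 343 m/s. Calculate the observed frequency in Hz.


Given values:
  f_s = 2726.4 Hz, v_o = 22.7 m/s, v_s = 1.9 m/s
  Direction: approaching
Formula: f_o = f_s * (c + v_o) / (c - v_s)
Numerator: c + v_o = 343 + 22.7 = 365.7
Denominator: c - v_s = 343 - 1.9 = 341.1
f_o = 2726.4 * 365.7 / 341.1 = 2923.03

2923.03 Hz


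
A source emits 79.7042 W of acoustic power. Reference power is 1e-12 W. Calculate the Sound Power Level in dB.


Given values:
  W = 79.7042 W
  W_ref = 1e-12 W
Formula: SWL = 10 * log10(W / W_ref)
Compute ratio: W / W_ref = 79704200000000
Compute log10: log10(79704200000000) = 13.901481
Multiply: SWL = 10 * 13.901481 = 139.01

139.01 dB


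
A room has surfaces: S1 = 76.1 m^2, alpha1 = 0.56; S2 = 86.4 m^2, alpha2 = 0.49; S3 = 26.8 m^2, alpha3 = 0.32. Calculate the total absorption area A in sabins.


Given surfaces:
  Surface 1: 76.1 * 0.56 = 42.616
  Surface 2: 86.4 * 0.49 = 42.336
  Surface 3: 26.8 * 0.32 = 8.576
Formula: A = sum(Si * alpha_i)
A = 42.616 + 42.336 + 8.576
A = 93.53

93.53 sabins


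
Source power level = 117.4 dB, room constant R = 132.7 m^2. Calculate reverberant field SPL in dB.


Given values:
  Lw = 117.4 dB, R = 132.7 m^2
Formula: SPL = Lw + 10 * log10(4 / R)
Compute 4 / R = 4 / 132.7 = 0.030143
Compute 10 * log10(0.030143) = -15.2081
SPL = 117.4 + (-15.2081) = 102.19

102.19 dB


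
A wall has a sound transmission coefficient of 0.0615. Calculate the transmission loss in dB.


Given values:
  tau = 0.0615
Formula: TL = 10 * log10(1 / tau)
Compute 1 / tau = 1 / 0.0615 = 16.2602
Compute log10(16.2602) = 1.211126
TL = 10 * 1.211126 = 12.11

12.11 dB


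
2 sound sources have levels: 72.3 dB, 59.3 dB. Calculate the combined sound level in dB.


Formula: L_total = 10 * log10( sum(10^(Li/10)) )
  Source 1: 10^(72.3/10) = 16982436.5246
  Source 2: 10^(59.3/10) = 851138.0382
Sum of linear values = 17833574.5628
L_total = 10 * log10(17833574.5628) = 72.51

72.51 dB


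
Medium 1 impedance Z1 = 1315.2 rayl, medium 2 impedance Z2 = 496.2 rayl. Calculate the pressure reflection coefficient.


Given values:
  Z1 = 1315.2 rayl, Z2 = 496.2 rayl
Formula: R = (Z2 - Z1) / (Z2 + Z1)
Numerator: Z2 - Z1 = 496.2 - 1315.2 = -819.0
Denominator: Z2 + Z1 = 496.2 + 1315.2 = 1811.4
R = -819.0 / 1811.4 = -0.4521

-0.4521


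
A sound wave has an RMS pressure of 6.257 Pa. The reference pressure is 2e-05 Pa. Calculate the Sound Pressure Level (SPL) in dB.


Given values:
  p = 6.257 Pa
  p_ref = 2e-05 Pa
Formula: SPL = 20 * log10(p / p_ref)
Compute ratio: p / p_ref = 6.257 / 2e-05 = 312850
Compute log10: log10(312850) = 5.495336
Multiply: SPL = 20 * 5.495336 = 109.91

109.91 dB


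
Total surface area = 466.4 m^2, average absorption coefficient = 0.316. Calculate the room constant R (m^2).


Given values:
  S = 466.4 m^2, alpha = 0.316
Formula: R = S * alpha / (1 - alpha)
Numerator: 466.4 * 0.316 = 147.3824
Denominator: 1 - 0.316 = 0.684
R = 147.3824 / 0.684 = 215.47

215.47 m^2


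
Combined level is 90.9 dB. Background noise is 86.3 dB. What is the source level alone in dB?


Given values:
  L_total = 90.9 dB, L_bg = 86.3 dB
Formula: L_source = 10 * log10(10^(L_total/10) - 10^(L_bg/10))
Convert to linear:
  10^(90.9/10) = 1230268770.8124
  10^(86.3/10) = 426579518.8016
Difference: 1230268770.8124 - 426579518.8016 = 803689252.0108
L_source = 10 * log10(803689252.0108) = 89.05

89.05 dB


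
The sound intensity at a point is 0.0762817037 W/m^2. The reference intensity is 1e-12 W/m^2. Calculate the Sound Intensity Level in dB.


Given values:
  I = 0.0762817037 W/m^2
  I_ref = 1e-12 W/m^2
Formula: SIL = 10 * log10(I / I_ref)
Compute ratio: I / I_ref = 76281703700
Compute log10: log10(76281703700) = 10.88242
Multiply: SIL = 10 * 10.88242 = 108.82

108.82 dB


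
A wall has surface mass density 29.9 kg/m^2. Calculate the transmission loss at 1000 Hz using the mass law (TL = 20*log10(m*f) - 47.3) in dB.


Given values:
  m = 29.9 kg/m^2, f = 1000 Hz
Formula: TL = 20 * log10(m * f) - 47.3
Compute m * f = 29.9 * 1000 = 29900.0
Compute log10(29900.0) = 4.475671
Compute 20 * 4.475671 = 89.5134
TL = 89.5134 - 47.3 = 42.21

42.21 dB


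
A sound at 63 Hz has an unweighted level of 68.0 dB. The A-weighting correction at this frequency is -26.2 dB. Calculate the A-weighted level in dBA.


Given values:
  SPL = 68.0 dB
  A-weighting at 63 Hz = -26.2 dB
Formula: L_A = SPL + A_weight
L_A = 68.0 + (-26.2)
L_A = 41.8

41.8 dBA


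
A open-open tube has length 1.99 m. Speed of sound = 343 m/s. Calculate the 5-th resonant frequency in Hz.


Given values:
  Tube type: open-open, L = 1.99 m, c = 343 m/s, n = 5
Formula: f_n = n * c / (2 * L)
Compute 2 * L = 2 * 1.99 = 3.98
f = 5 * 343 / 3.98
f = 430.9

430.9 Hz


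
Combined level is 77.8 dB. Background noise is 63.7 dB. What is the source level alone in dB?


Given values:
  L_total = 77.8 dB, L_bg = 63.7 dB
Formula: L_source = 10 * log10(10^(L_total/10) - 10^(L_bg/10))
Convert to linear:
  10^(77.8/10) = 60255958.6074
  10^(63.7/10) = 2344228.8153
Difference: 60255958.6074 - 2344228.8153 = 57911729.7921
L_source = 10 * log10(57911729.7921) = 77.63

77.63 dB


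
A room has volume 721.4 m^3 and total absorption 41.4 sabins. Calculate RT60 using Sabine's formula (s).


Given values:
  V = 721.4 m^3
  A = 41.4 sabins
Formula: RT60 = 0.161 * V / A
Numerator: 0.161 * 721.4 = 116.1454
RT60 = 116.1454 / 41.4 = 2.805

2.805 s


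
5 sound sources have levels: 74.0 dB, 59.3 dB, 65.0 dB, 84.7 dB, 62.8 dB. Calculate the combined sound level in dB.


Formula: L_total = 10 * log10( sum(10^(Li/10)) )
  Source 1: 10^(74.0/10) = 25118864.3151
  Source 2: 10^(59.3/10) = 851138.0382
  Source 3: 10^(65.0/10) = 3162277.6602
  Source 4: 10^(84.7/10) = 295120922.6666
  Source 5: 10^(62.8/10) = 1905460.718
Sum of linear values = 326158663.3981
L_total = 10 * log10(326158663.3981) = 85.13

85.13 dB


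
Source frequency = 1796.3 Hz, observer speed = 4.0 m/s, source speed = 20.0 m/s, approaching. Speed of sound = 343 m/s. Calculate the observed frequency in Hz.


Given values:
  f_s = 1796.3 Hz, v_o = 4.0 m/s, v_s = 20.0 m/s
  Direction: approaching
Formula: f_o = f_s * (c + v_o) / (c - v_s)
Numerator: c + v_o = 343 + 4.0 = 347.0
Denominator: c - v_s = 343 - 20.0 = 323.0
f_o = 1796.3 * 347.0 / 323.0 = 1929.77

1929.77 Hz


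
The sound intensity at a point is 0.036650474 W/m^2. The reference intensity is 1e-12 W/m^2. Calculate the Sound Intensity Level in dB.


Given values:
  I = 0.036650474 W/m^2
  I_ref = 1e-12 W/m^2
Formula: SIL = 10 * log10(I / I_ref)
Compute ratio: I / I_ref = 36650474000
Compute log10: log10(36650474000) = 10.56408
Multiply: SIL = 10 * 10.56408 = 105.64

105.64 dB


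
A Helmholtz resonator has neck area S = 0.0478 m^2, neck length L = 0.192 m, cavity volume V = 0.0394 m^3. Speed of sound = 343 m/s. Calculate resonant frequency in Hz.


Given values:
  S = 0.0478 m^2, L = 0.192 m, V = 0.0394 m^3, c = 343 m/s
Formula: f = (c / (2*pi)) * sqrt(S / (V * L))
Compute V * L = 0.0394 * 0.192 = 0.0075648
Compute S / (V * L) = 0.0478 / 0.0075648 = 6.3187
Compute sqrt(6.3187) = 2.513702
Compute c / (2*pi) = 343 / 6.283185 = 54.590148
f = 54.590148 * 2.513702 = 137.22

137.22 Hz


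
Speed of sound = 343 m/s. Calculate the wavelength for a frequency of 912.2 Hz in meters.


Given values:
  c = 343 m/s, f = 912.2 Hz
Formula: lambda = c / f
lambda = 343 / 912.2
lambda = 0.376

0.376 m


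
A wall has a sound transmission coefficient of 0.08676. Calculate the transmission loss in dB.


Given values:
  tau = 0.08676
Formula: TL = 10 * log10(1 / tau)
Compute 1 / tau = 1 / 0.08676 = 11.526
Compute log10(11.526) = 1.061679
TL = 10 * 1.061679 = 10.62

10.62 dB


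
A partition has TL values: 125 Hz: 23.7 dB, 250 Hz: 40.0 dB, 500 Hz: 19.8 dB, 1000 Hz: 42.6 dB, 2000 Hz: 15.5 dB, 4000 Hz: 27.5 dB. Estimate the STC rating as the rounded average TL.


Given TL values at each frequency:
  125 Hz: 23.7 dB
  250 Hz: 40.0 dB
  500 Hz: 19.8 dB
  1000 Hz: 42.6 dB
  2000 Hz: 15.5 dB
  4000 Hz: 27.5 dB
Formula: STC ~ round(average of TL values)
Sum = 23.7 + 40.0 + 19.8 + 42.6 + 15.5 + 27.5 = 169.1
Average = 169.1 / 6 = 28.18
Rounded: 28

28


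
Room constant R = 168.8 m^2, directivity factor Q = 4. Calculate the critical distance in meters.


Given values:
  R = 168.8 m^2, Q = 4
Formula: d_c = 0.141 * sqrt(Q * R)
Compute Q * R = 4 * 168.8 = 675.2
Compute sqrt(675.2) = 25.9846
d_c = 0.141 * 25.9846 = 3.664

3.664 m


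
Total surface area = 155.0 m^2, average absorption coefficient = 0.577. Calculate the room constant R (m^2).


Given values:
  S = 155.0 m^2, alpha = 0.577
Formula: R = S * alpha / (1 - alpha)
Numerator: 155.0 * 0.577 = 89.435
Denominator: 1 - 0.577 = 0.423
R = 89.435 / 0.423 = 211.43

211.43 m^2


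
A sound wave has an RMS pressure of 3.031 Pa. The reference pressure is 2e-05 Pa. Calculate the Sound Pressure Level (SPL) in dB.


Given values:
  p = 3.031 Pa
  p_ref = 2e-05 Pa
Formula: SPL = 20 * log10(p / p_ref)
Compute ratio: p / p_ref = 3.031 / 2e-05 = 151550
Compute log10: log10(151550) = 5.180556
Multiply: SPL = 20 * 5.180556 = 103.61

103.61 dB


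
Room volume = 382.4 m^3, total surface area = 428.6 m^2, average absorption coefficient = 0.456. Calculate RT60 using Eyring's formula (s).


Given values:
  V = 382.4 m^3, S = 428.6 m^2, alpha = 0.456
Formula: RT60 = 0.161 * V / (-S * ln(1 - alpha))
Compute ln(1 - 0.456) = ln(0.544) = -0.608806
Denominator: -428.6 * -0.608806 = 260.9343
Numerator: 0.161 * 382.4 = 61.5664
RT60 = 61.5664 / 260.9343 = 0.236

0.236 s


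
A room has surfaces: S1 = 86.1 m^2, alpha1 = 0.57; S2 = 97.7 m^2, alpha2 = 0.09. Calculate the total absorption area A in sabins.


Given surfaces:
  Surface 1: 86.1 * 0.57 = 49.077
  Surface 2: 97.7 * 0.09 = 8.793
Formula: A = sum(Si * alpha_i)
A = 49.077 + 8.793
A = 57.87

57.87 sabins


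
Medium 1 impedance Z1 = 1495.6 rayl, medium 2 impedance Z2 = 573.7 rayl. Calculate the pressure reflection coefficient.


Given values:
  Z1 = 1495.6 rayl, Z2 = 573.7 rayl
Formula: R = (Z2 - Z1) / (Z2 + Z1)
Numerator: Z2 - Z1 = 573.7 - 1495.6 = -921.9
Denominator: Z2 + Z1 = 573.7 + 1495.6 = 2069.3
R = -921.9 / 2069.3 = -0.4455

-0.4455


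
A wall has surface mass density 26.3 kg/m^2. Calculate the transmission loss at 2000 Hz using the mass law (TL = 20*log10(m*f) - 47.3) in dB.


Given values:
  m = 26.3 kg/m^2, f = 2000 Hz
Formula: TL = 20 * log10(m * f) - 47.3
Compute m * f = 26.3 * 2000 = 52600.0
Compute log10(52600.0) = 4.720986
Compute 20 * 4.720986 = 94.4197
TL = 94.4197 - 47.3 = 47.12

47.12 dB


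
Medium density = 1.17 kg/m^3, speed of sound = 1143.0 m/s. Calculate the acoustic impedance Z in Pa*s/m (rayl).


Given values:
  rho = 1.17 kg/m^3
  c = 1143.0 m/s
Formula: Z = rho * c
Z = 1.17 * 1143.0
Z = 1337.31

1337.31 rayl


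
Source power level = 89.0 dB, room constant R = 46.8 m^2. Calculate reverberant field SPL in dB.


Given values:
  Lw = 89.0 dB, R = 46.8 m^2
Formula: SPL = Lw + 10 * log10(4 / R)
Compute 4 / R = 4 / 46.8 = 0.08547
Compute 10 * log10(0.08547) = -10.6819
SPL = 89.0 + (-10.6819) = 78.32

78.32 dB


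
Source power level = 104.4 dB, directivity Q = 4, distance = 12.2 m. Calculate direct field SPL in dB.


Given values:
  Lw = 104.4 dB, Q = 4, r = 12.2 m
Formula: SPL = Lw + 10 * log10(Q / (4 * pi * r^2))
Compute 4 * pi * r^2 = 4 * pi * 12.2^2 = 1870.3786
Compute Q / denom = 4 / 1870.3786 = 0.0021386
Compute 10 * log10(0.0021386) = -26.6987
SPL = 104.4 + (-26.6987) = 77.7

77.7 dB


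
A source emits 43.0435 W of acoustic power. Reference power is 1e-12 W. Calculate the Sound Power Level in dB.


Given values:
  W = 43.0435 W
  W_ref = 1e-12 W
Formula: SWL = 10 * log10(W / W_ref)
Compute ratio: W / W_ref = 43043500000000
Compute log10: log10(43043500000000) = 13.633908
Multiply: SWL = 10 * 13.633908 = 136.34

136.34 dB


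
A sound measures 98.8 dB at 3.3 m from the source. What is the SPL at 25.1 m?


Given values:
  SPL1 = 98.8 dB, r1 = 3.3 m, r2 = 25.1 m
Formula: SPL2 = SPL1 - 20 * log10(r2 / r1)
Compute ratio: r2 / r1 = 25.1 / 3.3 = 7.6061
Compute log10: log10(7.6061) = 0.881162
Compute drop: 20 * 0.881162 = 17.6232
SPL2 = 98.8 - 17.6232 = 81.18

81.18 dB


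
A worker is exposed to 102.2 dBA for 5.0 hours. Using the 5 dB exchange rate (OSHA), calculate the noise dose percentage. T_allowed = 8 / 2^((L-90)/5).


Given values:
  L = 102.2 dBA, T = 5.0 hours
Formula: T_allowed = 8 / 2^((L - 90) / 5)
Compute exponent: (102.2 - 90) / 5 = 2.44
Compute 2^(2.44) = 5.426417
T_allowed = 8 / 5.426417 = 1.474269 hours
Dose = (T / T_allowed) * 100
Dose = (5.0 / 1.474269) * 100 = 339.15

339.15 %


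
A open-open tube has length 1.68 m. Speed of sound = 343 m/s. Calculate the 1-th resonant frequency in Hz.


Given values:
  Tube type: open-open, L = 1.68 m, c = 343 m/s, n = 1
Formula: f_n = n * c / (2 * L)
Compute 2 * L = 2 * 1.68 = 3.36
f = 1 * 343 / 3.36
f = 102.08

102.08 Hz


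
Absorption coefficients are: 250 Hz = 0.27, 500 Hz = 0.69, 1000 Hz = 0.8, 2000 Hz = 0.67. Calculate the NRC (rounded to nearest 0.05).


Given values:
  a_250 = 0.27, a_500 = 0.69
  a_1000 = 0.8, a_2000 = 0.67
Formula: NRC = (a250 + a500 + a1000 + a2000) / 4
Sum = 0.27 + 0.69 + 0.8 + 0.67 = 2.43
NRC = 2.43 / 4 = 0.6075
Rounded to nearest 0.05: 0.6

0.6


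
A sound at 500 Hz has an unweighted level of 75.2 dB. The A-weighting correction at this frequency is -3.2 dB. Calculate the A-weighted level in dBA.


Given values:
  SPL = 75.2 dB
  A-weighting at 500 Hz = -3.2 dB
Formula: L_A = SPL + A_weight
L_A = 75.2 + (-3.2)
L_A = 72.0

72.0 dBA


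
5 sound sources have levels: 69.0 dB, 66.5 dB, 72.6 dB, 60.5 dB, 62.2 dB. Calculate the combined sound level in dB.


Formula: L_total = 10 * log10( sum(10^(Li/10)) )
  Source 1: 10^(69.0/10) = 7943282.3472
  Source 2: 10^(66.5/10) = 4466835.9215
  Source 3: 10^(72.6/10) = 18197008.5861
  Source 4: 10^(60.5/10) = 1122018.4543
  Source 5: 10^(62.2/10) = 1659586.9074
Sum of linear values = 33388732.2165
L_total = 10 * log10(33388732.2165) = 75.24

75.24 dB


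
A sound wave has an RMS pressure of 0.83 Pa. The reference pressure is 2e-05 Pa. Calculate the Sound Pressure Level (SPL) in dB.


Given values:
  p = 0.83 Pa
  p_ref = 2e-05 Pa
Formula: SPL = 20 * log10(p / p_ref)
Compute ratio: p / p_ref = 0.83 / 2e-05 = 41500
Compute log10: log10(41500) = 4.618048
Multiply: SPL = 20 * 4.618048 = 92.36

92.36 dB


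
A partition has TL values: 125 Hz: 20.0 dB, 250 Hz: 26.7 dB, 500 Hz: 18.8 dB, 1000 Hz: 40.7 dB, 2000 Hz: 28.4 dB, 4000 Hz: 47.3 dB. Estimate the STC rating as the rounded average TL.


Given TL values at each frequency:
  125 Hz: 20.0 dB
  250 Hz: 26.7 dB
  500 Hz: 18.8 dB
  1000 Hz: 40.7 dB
  2000 Hz: 28.4 dB
  4000 Hz: 47.3 dB
Formula: STC ~ round(average of TL values)
Sum = 20.0 + 26.7 + 18.8 + 40.7 + 28.4 + 47.3 = 181.9
Average = 181.9 / 6 = 30.32
Rounded: 30

30


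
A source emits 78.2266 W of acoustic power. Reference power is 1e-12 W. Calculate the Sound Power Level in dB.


Given values:
  W = 78.2266 W
  W_ref = 1e-12 W
Formula: SWL = 10 * log10(W / W_ref)
Compute ratio: W / W_ref = 78226600000000
Compute log10: log10(78226600000000) = 13.893354
Multiply: SWL = 10 * 13.893354 = 138.93

138.93 dB


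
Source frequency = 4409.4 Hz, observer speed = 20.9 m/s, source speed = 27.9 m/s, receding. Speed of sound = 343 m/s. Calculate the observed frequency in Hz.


Given values:
  f_s = 4409.4 Hz, v_o = 20.9 m/s, v_s = 27.9 m/s
  Direction: receding
Formula: f_o = f_s * (c - v_o) / (c + v_s)
Numerator: c - v_o = 343 - 20.9 = 322.1
Denominator: c + v_s = 343 + 27.9 = 370.9
f_o = 4409.4 * 322.1 / 370.9 = 3829.25

3829.25 Hz


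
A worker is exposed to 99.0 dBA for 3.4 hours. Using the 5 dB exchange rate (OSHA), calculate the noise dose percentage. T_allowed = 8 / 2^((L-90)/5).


Given values:
  L = 99.0 dBA, T = 3.4 hours
Formula: T_allowed = 8 / 2^((L - 90) / 5)
Compute exponent: (99.0 - 90) / 5 = 1.8
Compute 2^(1.8) = 3.482202
T_allowed = 8 / 3.482202 = 2.297397 hours
Dose = (T / T_allowed) * 100
Dose = (3.4 / 2.297397) * 100 = 147.99

147.99 %


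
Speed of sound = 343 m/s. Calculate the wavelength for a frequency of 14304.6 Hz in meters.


Given values:
  c = 343 m/s, f = 14304.6 Hz
Formula: lambda = c / f
lambda = 343 / 14304.6
lambda = 0.024

0.024 m


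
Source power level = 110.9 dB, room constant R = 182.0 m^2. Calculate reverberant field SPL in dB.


Given values:
  Lw = 110.9 dB, R = 182.0 m^2
Formula: SPL = Lw + 10 * log10(4 / R)
Compute 4 / R = 4 / 182.0 = 0.021978
Compute 10 * log10(0.021978) = -16.5801
SPL = 110.9 + (-16.5801) = 94.32

94.32 dB


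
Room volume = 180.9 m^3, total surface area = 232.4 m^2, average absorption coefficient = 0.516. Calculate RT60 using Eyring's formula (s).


Given values:
  V = 180.9 m^3, S = 232.4 m^2, alpha = 0.516
Formula: RT60 = 0.161 * V / (-S * ln(1 - alpha))
Compute ln(1 - 0.516) = ln(0.484) = -0.72567
Denominator: -232.4 * -0.72567 = 168.6457
Numerator: 0.161 * 180.9 = 29.1249
RT60 = 29.1249 / 168.6457 = 0.173

0.173 s


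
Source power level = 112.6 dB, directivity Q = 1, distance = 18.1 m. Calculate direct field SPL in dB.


Given values:
  Lw = 112.6 dB, Q = 1, r = 18.1 m
Formula: SPL = Lw + 10 * log10(Q / (4 * pi * r^2))
Compute 4 * pi * r^2 = 4 * pi * 18.1^2 = 4116.8687
Compute Q / denom = 1 / 4116.8687 = 0.0002429
Compute 10 * log10(0.0002429) = -36.1457
SPL = 112.6 + (-36.1457) = 76.45

76.45 dB


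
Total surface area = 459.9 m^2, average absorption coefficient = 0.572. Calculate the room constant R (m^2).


Given values:
  S = 459.9 m^2, alpha = 0.572
Formula: R = S * alpha / (1 - alpha)
Numerator: 459.9 * 0.572 = 263.0628
Denominator: 1 - 0.572 = 0.428
R = 263.0628 / 0.428 = 614.63

614.63 m^2


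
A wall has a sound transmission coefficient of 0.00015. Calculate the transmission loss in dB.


Given values:
  tau = 0.00015
Formula: TL = 10 * log10(1 / tau)
Compute 1 / tau = 1 / 0.00015 = 6666.6667
Compute log10(6666.6667) = 3.823909
TL = 10 * 3.823909 = 38.24

38.24 dB


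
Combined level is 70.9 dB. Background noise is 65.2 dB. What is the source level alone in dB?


Given values:
  L_total = 70.9 dB, L_bg = 65.2 dB
Formula: L_source = 10 * log10(10^(L_total/10) - 10^(L_bg/10))
Convert to linear:
  10^(70.9/10) = 12302687.7081
  10^(65.2/10) = 3311311.2148
Difference: 12302687.7081 - 3311311.2148 = 8991376.4933
L_source = 10 * log10(8991376.4933) = 69.54

69.54 dB
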